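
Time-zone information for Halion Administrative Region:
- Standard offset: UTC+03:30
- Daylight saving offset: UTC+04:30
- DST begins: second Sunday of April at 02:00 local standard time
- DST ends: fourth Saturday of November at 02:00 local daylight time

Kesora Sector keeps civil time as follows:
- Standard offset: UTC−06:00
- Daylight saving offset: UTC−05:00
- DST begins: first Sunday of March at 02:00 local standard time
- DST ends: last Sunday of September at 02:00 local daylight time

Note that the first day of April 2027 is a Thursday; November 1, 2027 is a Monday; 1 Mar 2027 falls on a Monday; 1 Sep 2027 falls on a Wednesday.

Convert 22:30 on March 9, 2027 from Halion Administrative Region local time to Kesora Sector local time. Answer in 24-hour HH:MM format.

1 April 2027 is a Thursday, so the first Sunday is April 4 and the second is April 11.
1 November 2027 is a Monday, so the first Saturday is November 6 and the fourth is November 27.
Daylight saving runs 11 April – 27 November; March 9, 2027 is outside that window, so Halion Administrative Region is on standard time at UTC+03:30.
22:30 Halion Administrative Region − 3h30m = 19:00 UTC.
1 March 2027 is a Monday, so the first Sunday is March 7.
1 September 2027 is a Wednesday, so Sundays fall on 5, 12, 19, 26; the last is September 26.
At the standard offset (UTC−06:00), 19:00 UTC − 6h = 13:00 Kesora Sector standard time.
Daylight saving runs 7 March – 26 September; the standard-time date in Kesora Sector, March 9, 2027, is inside that window, so Kesora Sector is at UTC−05:00.
19:00 UTC − 5h = 14:00 Kesora Sector.

14:00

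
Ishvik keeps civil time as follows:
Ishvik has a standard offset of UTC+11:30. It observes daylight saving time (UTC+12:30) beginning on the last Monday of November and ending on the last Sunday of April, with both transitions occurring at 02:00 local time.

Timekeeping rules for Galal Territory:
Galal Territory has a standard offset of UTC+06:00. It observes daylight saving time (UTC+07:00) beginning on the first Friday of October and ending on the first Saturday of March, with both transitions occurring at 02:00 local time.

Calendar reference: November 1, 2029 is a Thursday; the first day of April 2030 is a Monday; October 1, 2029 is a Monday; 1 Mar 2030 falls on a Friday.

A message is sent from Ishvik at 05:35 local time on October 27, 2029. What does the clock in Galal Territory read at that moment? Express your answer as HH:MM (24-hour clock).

01:05

1 November 2029 is a Thursday, so Mondays fall on 5, 12, 19, 26; the last is November 26.
1 April 2030 is a Monday, so Sundays fall on 7, 14, 21, 28; the last is April 28.
October 27, 2029 does not fall between 26 November 2029 and 28 April 2030, so daylight saving is not in effect and Ishvik is at UTC+11:30.
05:35 Ishvik − 11h30m = 18:05 UTC (rolling into the previous day, 26 October 2029).
1 October 2029 is a Monday, so the first Friday is October 5.
1 March 2030 is a Friday, so the first Saturday is March 2.
At the standard offset (UTC+06:00), 18:05 UTC + 6h = 00:05 Galal Territory standard time (rolling into the next day, 27 October 2029).
The standard-time date in Galal Territory, October 27, 2029, lies within the daylight-saving period (5 October 2029 – 2 March 2030), so Galal Territory is on daylight time, UTC+07:00.
18:05 UTC + 7h = 01:05 Galal Territory (rolling into the next day, 27 October 2029).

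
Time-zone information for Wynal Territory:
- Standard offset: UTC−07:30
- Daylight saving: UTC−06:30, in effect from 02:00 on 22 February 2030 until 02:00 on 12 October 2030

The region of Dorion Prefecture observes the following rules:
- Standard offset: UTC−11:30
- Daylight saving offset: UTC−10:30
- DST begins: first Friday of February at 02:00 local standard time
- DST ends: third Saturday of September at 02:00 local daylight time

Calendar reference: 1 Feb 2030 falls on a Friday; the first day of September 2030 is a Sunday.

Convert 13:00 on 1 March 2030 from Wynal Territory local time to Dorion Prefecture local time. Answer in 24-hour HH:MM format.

Daylight saving runs 22 February – 12 October; 1 March 2030 is inside that window, so Wynal Territory is at UTC−06:30.
13:00 Wynal Territory + 6h30m = 19:30 UTC.
1 February 2030 is a Friday, so the first Friday is February 1.
1 September 2030 is a Sunday, so the first Saturday is September 7 and the third is September 21.
At the standard offset (UTC−11:30), 19:30 UTC − 11h30m = 08:00 Dorion Prefecture standard time.
The standard-time date in Dorion Prefecture, 1 March 2030, lies within the daylight-saving period (1 February – 21 September), so Dorion Prefecture is on daylight time, UTC−10:30.
19:30 UTC − 10h30m = 09:00 Dorion Prefecture.

09:00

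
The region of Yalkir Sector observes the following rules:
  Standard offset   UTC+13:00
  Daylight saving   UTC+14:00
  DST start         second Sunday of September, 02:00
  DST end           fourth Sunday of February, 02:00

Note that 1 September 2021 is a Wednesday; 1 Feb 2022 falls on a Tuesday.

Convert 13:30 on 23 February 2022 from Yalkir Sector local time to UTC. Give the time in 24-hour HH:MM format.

1 September 2021 is a Wednesday, so the first Sunday is September 5 and the second is September 12.
1 February 2022 is a Tuesday, so the first Sunday is February 6 and the fourth is February 27.
23 February 2022 lies within the daylight-saving period (12 September 2021 – 27 February 2022), so Yalkir Sector is on daylight time, UTC+14:00.
13:30 local − 14h = 23:30 UTC (rolling into the previous day, 22 February 2022).

23:30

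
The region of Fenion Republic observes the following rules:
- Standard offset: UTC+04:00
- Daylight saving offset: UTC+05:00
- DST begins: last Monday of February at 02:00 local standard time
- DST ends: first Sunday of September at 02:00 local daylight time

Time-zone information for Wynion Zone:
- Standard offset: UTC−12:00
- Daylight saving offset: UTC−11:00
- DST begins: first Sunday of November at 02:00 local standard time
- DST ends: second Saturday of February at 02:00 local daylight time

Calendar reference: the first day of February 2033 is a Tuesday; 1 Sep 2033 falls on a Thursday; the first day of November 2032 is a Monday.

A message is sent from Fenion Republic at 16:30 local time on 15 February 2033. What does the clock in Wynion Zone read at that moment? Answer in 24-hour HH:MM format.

1 February 2033 is a Tuesday, so Mondays fall on 7, 14, 21, 28; the last is February 28.
1 September 2033 is a Thursday, so the first Sunday is September 4.
Daylight saving runs 28 February – 4 September; 15 February 2033 is outside that window, so Fenion Republic is on standard time at UTC+04:00.
16:30 Fenion Republic − 4h = 12:30 UTC.
1 November 2032 is a Monday, so the first Sunday is November 7.
1 February 2033 is a Tuesday, so the first Saturday is February 5 and the second is February 12.
At the standard offset (UTC−12:00), 12:30 UTC − 12h = 00:30 Wynion Zone standard time.
The standard-time date in Wynion Zone, 15 February 2033, is outside the daylight-saving period (7 November 2032 – 12 February 2033), so Wynion Zone is on standard time, UTC−12:00.
12:30 UTC − 12h = 00:30 Wynion Zone.

00:30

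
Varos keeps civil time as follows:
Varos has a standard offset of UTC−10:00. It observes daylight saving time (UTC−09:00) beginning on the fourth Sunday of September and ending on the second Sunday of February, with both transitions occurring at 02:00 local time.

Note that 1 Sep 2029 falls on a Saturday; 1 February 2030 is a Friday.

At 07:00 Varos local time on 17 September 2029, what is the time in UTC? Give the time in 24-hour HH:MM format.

17:00

1 September 2029 is a Saturday, so the first Sunday is September 2 and the fourth is September 23.
1 February 2030 is a Friday, so the first Sunday is February 3 and the second is February 10.
17 September 2029 does not fall between 23 September 2029 and 10 February 2030, so daylight saving is not in effect and Varos is at UTC−10:00.
07:00 local + 10h = 17:00 UTC.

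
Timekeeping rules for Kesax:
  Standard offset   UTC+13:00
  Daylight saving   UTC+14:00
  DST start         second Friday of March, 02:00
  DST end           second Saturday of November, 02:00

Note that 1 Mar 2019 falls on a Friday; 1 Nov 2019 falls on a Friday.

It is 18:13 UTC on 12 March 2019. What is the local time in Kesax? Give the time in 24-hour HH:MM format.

1 March 2019 is a Friday, so the first Friday is March 1 and the second is March 8.
1 November 2019 is a Friday, so the first Saturday is November 2 and the second is November 9.
At the standard offset (UTC+13:00), 18:13 UTC + 13h = 07:13 Kesax standard time (rolling into the next day, 13 March 2019).
The standard-time date in Kesax, 13 March 2019, lies within the daylight-saving period (8 March – 9 November), so Kesax is on daylight time, UTC+14:00.
18:13 UTC + 14h = 08:13 local (rolling into the next day, 13 March 2019).

08:13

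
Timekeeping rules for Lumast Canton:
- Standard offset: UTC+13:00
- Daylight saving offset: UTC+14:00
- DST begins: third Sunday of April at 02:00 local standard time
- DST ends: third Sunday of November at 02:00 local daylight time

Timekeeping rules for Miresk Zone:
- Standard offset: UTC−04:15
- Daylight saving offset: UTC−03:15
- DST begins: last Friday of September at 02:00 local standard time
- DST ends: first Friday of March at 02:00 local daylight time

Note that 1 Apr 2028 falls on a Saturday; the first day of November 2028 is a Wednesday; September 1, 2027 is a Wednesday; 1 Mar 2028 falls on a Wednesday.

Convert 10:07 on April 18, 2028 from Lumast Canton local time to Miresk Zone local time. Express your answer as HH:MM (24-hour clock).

15:52

1 April 2028 is a Saturday, so the first Sunday is April 2 and the third is April 16.
1 November 2028 is a Wednesday, so the first Sunday is November 5 and the third is November 19.
April 18, 2028 falls between 16 April and 19 November, so daylight saving is in effect and Lumast Canton is at UTC+14:00.
10:07 Lumast Canton − 14h = 20:07 UTC (rolling into the previous day, 17 April 2028).
1 September 2027 is a Wednesday, so Fridays fall on 3, 10, 17, 24; the last is September 24.
1 March 2028 is a Wednesday, so the first Friday is March 3.
At the standard offset (UTC−04:15), 20:07 UTC − 4h15m = 15:52 Miresk Zone standard time.
The standard-time date in Miresk Zone, April 17, 2028, is outside the daylight-saving period (24 September 2027 – 3 March 2028), so Miresk Zone is on standard time, UTC−04:15.
20:07 UTC − 4h15m = 15:52 Miresk Zone.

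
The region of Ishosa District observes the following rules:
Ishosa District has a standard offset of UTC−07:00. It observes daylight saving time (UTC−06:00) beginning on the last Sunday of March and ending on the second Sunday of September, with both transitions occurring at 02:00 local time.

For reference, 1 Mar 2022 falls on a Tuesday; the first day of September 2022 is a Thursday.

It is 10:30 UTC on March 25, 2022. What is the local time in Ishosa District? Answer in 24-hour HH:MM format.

1 March 2022 is a Tuesday, so Sundays fall on 6, 13, 20, 27; the last is March 27.
1 September 2022 is a Thursday, so the first Sunday is September 4 and the second is September 11.
At the standard offset (UTC−07:00), 10:30 UTC − 7h = 03:30 Ishosa District standard time.
The standard-time date in Ishosa District, March 25, 2022, is outside the daylight-saving period (27 March – 11 September), so Ishosa District is on standard time, UTC−07:00.
10:30 UTC − 7h = 03:30 local.

03:30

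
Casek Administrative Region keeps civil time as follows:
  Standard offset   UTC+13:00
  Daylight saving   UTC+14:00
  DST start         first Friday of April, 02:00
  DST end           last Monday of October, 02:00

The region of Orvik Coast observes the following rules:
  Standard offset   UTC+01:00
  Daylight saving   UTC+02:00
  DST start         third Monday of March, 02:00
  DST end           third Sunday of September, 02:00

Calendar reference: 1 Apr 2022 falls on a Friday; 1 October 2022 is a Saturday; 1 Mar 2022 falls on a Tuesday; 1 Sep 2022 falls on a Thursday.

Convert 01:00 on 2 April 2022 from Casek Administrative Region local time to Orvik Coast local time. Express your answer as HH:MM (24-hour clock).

1 April 2022 is a Friday, so the first Friday is April 1.
1 October 2022 is a Saturday, so Mondays fall on 3, 10, 17, 24, 31; the last is October 31.
2 April 2022 lies within the daylight-saving period (1 April – 31 October), so Casek Administrative Region is on daylight time, UTC+14:00.
01:00 Casek Administrative Region − 14h = 11:00 UTC (rolling into the previous day, 1 April 2022).
1 March 2022 is a Tuesday, so the first Monday is March 7 and the third is March 21.
1 September 2022 is a Thursday, so the first Sunday is September 4 and the third is September 18.
At the standard offset (UTC+01:00), 11:00 UTC + 1h = 12:00 Orvik Coast standard time.
Daylight saving runs 21 March – 18 September; the standard-time date in Orvik Coast, 1 April 2022, is inside that window, so Orvik Coast is at UTC+02:00.
11:00 UTC + 2h = 13:00 Orvik Coast.

13:00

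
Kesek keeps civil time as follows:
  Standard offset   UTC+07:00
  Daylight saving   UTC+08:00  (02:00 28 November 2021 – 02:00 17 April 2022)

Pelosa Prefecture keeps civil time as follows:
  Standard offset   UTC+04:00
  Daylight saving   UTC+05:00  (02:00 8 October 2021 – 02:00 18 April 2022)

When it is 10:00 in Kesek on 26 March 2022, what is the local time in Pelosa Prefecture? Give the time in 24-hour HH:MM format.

07:00

Daylight saving runs 28 November 2021 – 17 April 2022; 26 March 2022 is inside that window, so Kesek is at UTC+08:00.
10:00 Kesek − 8h = 02:00 UTC.
At the standard offset (UTC+04:00), 02:00 UTC + 4h = 06:00 Pelosa Prefecture standard time.
Daylight saving runs 8 October 2021 – 18 April 2022; the standard-time date in Pelosa Prefecture, 26 March 2022, is inside that window, so Pelosa Prefecture is at UTC+05:00.
02:00 UTC + 5h = 07:00 Pelosa Prefecture.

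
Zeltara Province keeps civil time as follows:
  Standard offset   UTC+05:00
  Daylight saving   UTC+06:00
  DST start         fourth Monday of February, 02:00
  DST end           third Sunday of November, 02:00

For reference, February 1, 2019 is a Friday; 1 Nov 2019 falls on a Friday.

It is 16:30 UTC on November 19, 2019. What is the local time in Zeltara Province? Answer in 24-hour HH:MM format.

21:30

1 February 2019 is a Friday, so the first Monday is February 4 and the fourth is February 25.
1 November 2019 is a Friday, so the first Sunday is November 3 and the third is November 17.
At the standard offset (UTC+05:00), 16:30 UTC + 5h = 21:30 Zeltara Province standard time.
The standard-time date in Zeltara Province, November 19, 2019, is outside the daylight-saving period (25 February – 17 November), so Zeltara Province is on standard time, UTC+05:00.
16:30 UTC + 5h = 21:30 local.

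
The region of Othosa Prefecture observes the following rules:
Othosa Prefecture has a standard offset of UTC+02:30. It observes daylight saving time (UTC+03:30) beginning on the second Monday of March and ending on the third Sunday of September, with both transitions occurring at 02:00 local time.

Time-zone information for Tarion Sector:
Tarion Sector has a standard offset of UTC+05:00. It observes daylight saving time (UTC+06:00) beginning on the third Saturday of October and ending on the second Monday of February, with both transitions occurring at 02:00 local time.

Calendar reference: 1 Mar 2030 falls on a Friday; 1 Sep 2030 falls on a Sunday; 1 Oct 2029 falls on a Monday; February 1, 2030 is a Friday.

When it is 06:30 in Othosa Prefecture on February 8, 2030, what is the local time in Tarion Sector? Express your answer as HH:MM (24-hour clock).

10:00

1 March 2030 is a Friday, so the first Monday is March 4 and the second is March 11.
1 September 2030 is a Sunday, so the first Sunday is September 1 and the third is September 15.
February 8, 2030 is outside the daylight-saving period (11 March – 15 September), so Othosa Prefecture is on standard time, UTC+02:30.
06:30 Othosa Prefecture − 2h30m = 04:00 UTC.
1 October 2029 is a Monday, so the first Saturday is October 6 and the third is October 20.
1 February 2030 is a Friday, so the first Monday is February 4 and the second is February 11.
At the standard offset (UTC+05:00), 04:00 UTC + 5h = 09:00 Tarion Sector standard time.
The standard-time date in Tarion Sector, February 8, 2030, lies within the daylight-saving period (20 October 2029 – 11 February 2030), so Tarion Sector is on daylight time, UTC+06:00.
04:00 UTC + 6h = 10:00 Tarion Sector.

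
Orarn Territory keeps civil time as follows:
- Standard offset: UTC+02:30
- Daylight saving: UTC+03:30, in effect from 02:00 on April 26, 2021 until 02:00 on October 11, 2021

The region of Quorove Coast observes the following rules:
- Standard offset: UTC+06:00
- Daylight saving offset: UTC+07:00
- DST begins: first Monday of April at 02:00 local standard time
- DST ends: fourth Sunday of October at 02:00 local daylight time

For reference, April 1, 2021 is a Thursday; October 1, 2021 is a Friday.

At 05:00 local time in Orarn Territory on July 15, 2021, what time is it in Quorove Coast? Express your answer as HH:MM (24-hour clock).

08:30

July 15, 2021 lies within the daylight-saving period (26 April – 11 October), so Orarn Territory is on daylight time, UTC+03:30.
05:00 Orarn Territory − 3h30m = 01:30 UTC.
1 April 2021 is a Thursday, so the first Monday is April 5.
1 October 2021 is a Friday, so the first Sunday is October 3 and the fourth is October 24.
At the standard offset (UTC+06:00), 01:30 UTC + 6h = 07:30 Quorove Coast standard time.
The standard-time date in Quorove Coast, July 15, 2021, falls between 5 April and 24 October, so daylight saving is in effect and Quorove Coast is at UTC+07:00.
01:30 UTC + 7h = 08:30 Quorove Coast.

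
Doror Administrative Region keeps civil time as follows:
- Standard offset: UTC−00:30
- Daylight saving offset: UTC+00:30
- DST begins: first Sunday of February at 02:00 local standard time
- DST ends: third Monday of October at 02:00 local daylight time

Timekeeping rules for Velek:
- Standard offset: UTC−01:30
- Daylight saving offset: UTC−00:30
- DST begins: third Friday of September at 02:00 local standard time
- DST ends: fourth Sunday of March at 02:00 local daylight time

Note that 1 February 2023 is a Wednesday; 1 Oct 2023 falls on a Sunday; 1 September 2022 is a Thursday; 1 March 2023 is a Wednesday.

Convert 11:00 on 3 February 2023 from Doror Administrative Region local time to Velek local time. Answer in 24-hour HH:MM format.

1 February 2023 is a Wednesday, so the first Sunday is February 5.
1 October 2023 is a Sunday, so the first Monday is October 2 and the third is October 16.
3 February 2023 does not fall between 5 February and 16 October, so daylight saving is not in effect and Doror Administrative Region is at UTC−00:30.
11:00 Doror Administrative Region + 0h30m = 11:30 UTC.
1 September 2022 is a Thursday, so the first Friday is September 2 and the third is September 16.
1 March 2023 is a Wednesday, so the first Sunday is March 5 and the fourth is March 26.
At the standard offset (UTC−01:30), 11:30 UTC − 1h30m = 10:00 Velek standard time.
Daylight saving runs 16 September 2022 – 26 March 2023; the standard-time date in Velek, 3 February 2023, is inside that window, so Velek is at UTC−00:30.
11:30 UTC − 0h30m = 11:00 Velek.

11:00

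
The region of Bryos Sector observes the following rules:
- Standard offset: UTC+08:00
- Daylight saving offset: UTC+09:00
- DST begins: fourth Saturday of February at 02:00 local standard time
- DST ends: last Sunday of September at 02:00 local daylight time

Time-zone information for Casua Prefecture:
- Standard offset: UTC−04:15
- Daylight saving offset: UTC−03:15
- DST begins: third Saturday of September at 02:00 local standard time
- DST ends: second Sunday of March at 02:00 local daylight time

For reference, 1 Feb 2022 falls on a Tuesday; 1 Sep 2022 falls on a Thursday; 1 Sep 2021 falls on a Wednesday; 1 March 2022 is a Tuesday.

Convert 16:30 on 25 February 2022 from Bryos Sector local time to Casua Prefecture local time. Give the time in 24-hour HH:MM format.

05:15

1 February 2022 is a Tuesday, so the first Saturday is February 5 and the fourth is February 26.
1 September 2022 is a Thursday, so Sundays fall on 4, 11, 18, 25; the last is September 25.
Daylight saving runs 26 February – 25 September; 25 February 2022 is outside that window, so Bryos Sector is on standard time at UTC+08:00.
16:30 Bryos Sector − 8h = 08:30 UTC.
1 September 2021 is a Wednesday, so the first Saturday is September 4 and the third is September 18.
1 March 2022 is a Tuesday, so the first Sunday is March 6 and the second is March 13.
At the standard offset (UTC−04:15), 08:30 UTC − 4h15m = 04:15 Casua Prefecture standard time.
Daylight saving runs 18 September 2021 – 13 March 2022; the standard-time date in Casua Prefecture, 25 February 2022, is inside that window, so Casua Prefecture is at UTC−03:15.
08:30 UTC − 3h15m = 05:15 Casua Prefecture.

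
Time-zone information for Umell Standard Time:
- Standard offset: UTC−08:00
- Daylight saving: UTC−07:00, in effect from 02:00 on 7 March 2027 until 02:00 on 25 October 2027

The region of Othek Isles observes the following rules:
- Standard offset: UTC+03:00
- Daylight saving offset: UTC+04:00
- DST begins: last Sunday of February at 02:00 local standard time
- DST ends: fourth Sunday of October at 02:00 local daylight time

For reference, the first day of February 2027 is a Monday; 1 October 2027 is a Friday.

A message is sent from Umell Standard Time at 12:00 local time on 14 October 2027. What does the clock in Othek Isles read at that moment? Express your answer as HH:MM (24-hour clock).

14 October 2027 lies within the daylight-saving period (7 March – 25 October), so Umell Standard Time is on daylight time, UTC−07:00.
12:00 Umell Standard Time + 7h = 19:00 UTC.
1 February 2027 is a Monday, so Sundays fall on 7, 14, 21, 28; the last is February 28.
1 October 2027 is a Friday, so the first Sunday is October 3 and the fourth is October 24.
At the standard offset (UTC+03:00), 19:00 UTC + 3h = 22:00 Othek Isles standard time.
Daylight saving runs 28 February – 24 October; the standard-time date in Othek Isles, 14 October 2027, is inside that window, so Othek Isles is at UTC+04:00.
19:00 UTC + 4h = 23:00 Othek Isles.

23:00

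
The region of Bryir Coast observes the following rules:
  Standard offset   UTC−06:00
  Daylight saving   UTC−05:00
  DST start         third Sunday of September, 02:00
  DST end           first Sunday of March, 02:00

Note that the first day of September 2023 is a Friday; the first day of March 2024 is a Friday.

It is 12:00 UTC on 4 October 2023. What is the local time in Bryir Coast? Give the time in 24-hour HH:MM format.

1 September 2023 is a Friday, so the first Sunday is September 3 and the third is September 17.
1 March 2024 is a Friday, so the first Sunday is March 3.
At the standard offset (UTC−06:00), 12:00 UTC − 6h = 06:00 Bryir Coast standard time.
The standard-time date in Bryir Coast, 4 October 2023, lies within the daylight-saving period (17 September 2023 – 3 March 2024), so Bryir Coast is on daylight time, UTC−05:00.
12:00 UTC − 5h = 07:00 local.

07:00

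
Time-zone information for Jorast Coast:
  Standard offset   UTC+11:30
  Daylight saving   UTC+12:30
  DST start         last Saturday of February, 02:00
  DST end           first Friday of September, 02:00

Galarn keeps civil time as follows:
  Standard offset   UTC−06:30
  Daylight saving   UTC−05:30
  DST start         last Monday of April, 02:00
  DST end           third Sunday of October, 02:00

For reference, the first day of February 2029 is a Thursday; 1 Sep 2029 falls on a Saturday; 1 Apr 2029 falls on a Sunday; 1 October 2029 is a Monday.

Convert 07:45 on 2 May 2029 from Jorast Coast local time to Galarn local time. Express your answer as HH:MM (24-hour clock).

1 February 2029 is a Thursday, so Saturdays fall on 3, 10, 17, 24; the last is February 24.
1 September 2029 is a Saturday, so the first Friday is September 7.
2 May 2029 lies within the daylight-saving period (24 February – 7 September), so Jorast Coast is on daylight time, UTC+12:30.
07:45 Jorast Coast − 12h30m = 19:15 UTC (rolling into the previous day, 1 May 2029).
1 April 2029 is a Sunday, so Mondays fall on 2, 9, 16, 23, 30; the last is April 30.
1 October 2029 is a Monday, so the first Sunday is October 7 and the third is October 21.
At the standard offset (UTC−06:30), 19:15 UTC − 6h30m = 12:45 Galarn standard time.
The standard-time date in Galarn, 1 May 2029, lies within the daylight-saving period (30 April – 21 October), so Galarn is on daylight time, UTC−05:30.
19:15 UTC − 5h30m = 13:45 Galarn.

13:45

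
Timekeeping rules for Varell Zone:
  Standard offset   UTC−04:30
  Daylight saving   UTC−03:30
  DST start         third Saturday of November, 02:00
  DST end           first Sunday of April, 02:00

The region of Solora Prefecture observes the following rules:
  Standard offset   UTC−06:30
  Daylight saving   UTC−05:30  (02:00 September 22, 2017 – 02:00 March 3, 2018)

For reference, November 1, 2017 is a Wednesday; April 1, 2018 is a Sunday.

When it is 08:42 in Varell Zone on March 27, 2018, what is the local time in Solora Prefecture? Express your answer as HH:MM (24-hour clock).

05:42

1 November 2017 is a Wednesday, so the first Saturday is November 4 and the third is November 18.
1 April 2018 is a Sunday, so the first Sunday is April 1.
March 27, 2018 falls between 18 November 2017 and 1 April 2018, so daylight saving is in effect and Varell Zone is at UTC−03:30.
08:42 Varell Zone + 3h30m = 12:12 UTC.
At the standard offset (UTC−06:30), 12:12 UTC − 6h30m = 05:42 Solora Prefecture standard time.
The standard-time date in Solora Prefecture, March 27, 2018, is outside the daylight-saving period (22 September 2017 – 3 March 2018), so Solora Prefecture is on standard time, UTC−06:30.
12:12 UTC − 6h30m = 05:42 Solora Prefecture.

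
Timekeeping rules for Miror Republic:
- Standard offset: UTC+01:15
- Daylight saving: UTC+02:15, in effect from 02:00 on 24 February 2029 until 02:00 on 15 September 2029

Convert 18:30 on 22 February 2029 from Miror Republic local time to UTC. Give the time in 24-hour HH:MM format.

17:15

Daylight saving runs 24 February – 15 September; 22 February 2029 is outside that window, so Miror Republic is on standard time at UTC+01:15.
18:30 local − 1h15m = 17:15 UTC.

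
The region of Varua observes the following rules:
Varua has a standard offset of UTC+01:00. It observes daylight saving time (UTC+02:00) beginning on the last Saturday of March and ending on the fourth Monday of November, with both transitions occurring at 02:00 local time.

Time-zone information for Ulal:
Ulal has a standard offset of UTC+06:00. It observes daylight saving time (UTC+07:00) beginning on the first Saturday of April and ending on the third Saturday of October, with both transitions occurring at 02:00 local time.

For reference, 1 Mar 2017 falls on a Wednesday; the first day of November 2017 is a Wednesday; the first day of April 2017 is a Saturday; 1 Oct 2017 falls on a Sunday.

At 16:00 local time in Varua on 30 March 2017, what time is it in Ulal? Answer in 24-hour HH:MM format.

1 March 2017 is a Wednesday, so Saturdays fall on 4, 11, 18, 25; the last is March 25.
1 November 2017 is a Wednesday, so the first Monday is November 6 and the fourth is November 27.
30 March 2017 lies within the daylight-saving period (25 March – 27 November), so Varua is on daylight time, UTC+02:00.
16:00 Varua − 2h = 14:00 UTC.
1 April 2017 is a Saturday, so the first Saturday is April 1.
1 October 2017 is a Sunday, so the first Saturday is October 7 and the third is October 21.
At the standard offset (UTC+06:00), 14:00 UTC + 6h = 20:00 Ulal standard time.
Daylight saving runs 1 April – 21 October; the standard-time date in Ulal, 30 March 2017, is outside that window, so Ulal is on standard time at UTC+06:00.
14:00 UTC + 6h = 20:00 Ulal.

20:00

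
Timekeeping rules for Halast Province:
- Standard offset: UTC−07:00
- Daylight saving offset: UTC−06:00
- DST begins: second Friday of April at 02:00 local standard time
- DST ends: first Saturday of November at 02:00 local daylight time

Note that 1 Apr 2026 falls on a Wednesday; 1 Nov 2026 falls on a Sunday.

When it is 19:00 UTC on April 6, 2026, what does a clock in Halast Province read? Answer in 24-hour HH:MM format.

12:00

1 April 2026 is a Wednesday, so the first Friday is April 3 and the second is April 10.
1 November 2026 is a Sunday, so the first Saturday is November 7.
At the standard offset (UTC−07:00), 19:00 UTC − 7h = 12:00 Halast Province standard time.
The standard-time date in Halast Province, April 6, 2026, does not fall between 10 April and 7 November, so daylight saving is not in effect and Halast Province is at UTC−07:00.
19:00 UTC − 7h = 12:00 local.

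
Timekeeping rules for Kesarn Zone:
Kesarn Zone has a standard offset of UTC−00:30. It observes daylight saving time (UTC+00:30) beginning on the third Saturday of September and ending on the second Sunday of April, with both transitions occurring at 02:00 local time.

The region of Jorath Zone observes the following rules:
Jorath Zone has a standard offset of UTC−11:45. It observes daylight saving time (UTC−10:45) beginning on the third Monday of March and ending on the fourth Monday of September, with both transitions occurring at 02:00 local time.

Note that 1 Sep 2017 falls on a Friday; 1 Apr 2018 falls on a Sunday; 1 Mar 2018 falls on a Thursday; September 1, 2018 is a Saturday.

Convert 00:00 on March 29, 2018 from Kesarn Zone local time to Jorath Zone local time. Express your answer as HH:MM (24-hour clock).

1 September 2017 is a Friday, so the first Saturday is September 2 and the third is September 16.
1 April 2018 is a Sunday, so the first Sunday is April 1 and the second is April 8.
March 29, 2018 lies within the daylight-saving period (16 September 2017 – 8 April 2018), so Kesarn Zone is on daylight time, UTC+00:30.
00:00 Kesarn Zone − 0h30m = 23:30 UTC (rolling into the previous day, 28 March 2018).
1 March 2018 is a Thursday, so the first Monday is March 5 and the third is March 19.
1 September 2018 is a Saturday, so the first Monday is September 3 and the fourth is September 24.
At the standard offset (UTC−11:45), 23:30 UTC − 11h45m = 11:45 Jorath Zone standard time.
The standard-time date in Jorath Zone, March 28, 2018, falls between 19 March and 24 September, so daylight saving is in effect and Jorath Zone is at UTC−10:45.
23:30 UTC − 10h45m = 12:45 Jorath Zone.

12:45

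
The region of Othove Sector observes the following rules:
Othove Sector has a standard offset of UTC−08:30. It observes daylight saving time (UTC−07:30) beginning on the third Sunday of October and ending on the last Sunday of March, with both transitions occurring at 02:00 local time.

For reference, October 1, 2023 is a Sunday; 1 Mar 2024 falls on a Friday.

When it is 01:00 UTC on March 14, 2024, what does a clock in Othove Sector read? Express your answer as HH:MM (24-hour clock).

17:30

1 October 2023 is a Sunday, so the first Sunday is October 1 and the third is October 15.
1 March 2024 is a Friday, so Sundays fall on 3, 10, 17, 24, 31; the last is March 31.
At the standard offset (UTC−08:30), 01:00 UTC − 8h30m = 16:30 Othove Sector standard time (rolling into the previous day, 13 March 2024).
The standard-time date in Othove Sector, March 13, 2024, lies within the daylight-saving period (15 October 2023 – 31 March 2024), so Othove Sector is on daylight time, UTC−07:30.
01:00 UTC − 7h30m = 17:30 local (rolling into the previous day, 13 March 2024).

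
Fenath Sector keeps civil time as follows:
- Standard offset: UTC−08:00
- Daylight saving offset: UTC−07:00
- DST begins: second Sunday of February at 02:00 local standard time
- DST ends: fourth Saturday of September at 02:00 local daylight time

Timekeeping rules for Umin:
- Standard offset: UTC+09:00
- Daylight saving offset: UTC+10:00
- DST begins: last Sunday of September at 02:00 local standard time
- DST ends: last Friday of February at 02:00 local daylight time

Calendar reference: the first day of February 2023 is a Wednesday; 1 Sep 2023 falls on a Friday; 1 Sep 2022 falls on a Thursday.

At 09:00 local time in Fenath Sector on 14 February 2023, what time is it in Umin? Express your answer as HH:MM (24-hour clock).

02:00

1 February 2023 is a Wednesday, so the first Sunday is February 5 and the second is February 12.
1 September 2023 is a Friday, so the first Saturday is September 2 and the fourth is September 23.
14 February 2023 lies within the daylight-saving period (12 February – 23 September), so Fenath Sector is on daylight time, UTC−07:00.
09:00 Fenath Sector + 7h = 16:00 UTC.
1 September 2022 is a Thursday, so Sundays fall on 4, 11, 18, 25; the last is September 25.
1 February 2023 is a Wednesday, so Fridays fall on 3, 10, 17, 24; the last is February 24.
At the standard offset (UTC+09:00), 16:00 UTC + 9h = 01:00 Umin standard time (rolling into the next day, 15 February 2023).
Daylight saving runs 25 September 2022 – 24 February 2023; the standard-time date in Umin, 15 February 2023, is inside that window, so Umin is at UTC+10:00.
16:00 UTC + 10h = 02:00 Umin (rolling into the next day, 15 February 2023).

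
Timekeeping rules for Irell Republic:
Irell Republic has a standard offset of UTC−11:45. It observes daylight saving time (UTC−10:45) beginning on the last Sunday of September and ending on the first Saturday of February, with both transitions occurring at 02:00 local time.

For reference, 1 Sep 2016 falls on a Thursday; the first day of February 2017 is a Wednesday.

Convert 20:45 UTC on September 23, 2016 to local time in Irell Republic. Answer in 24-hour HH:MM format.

09:00

1 September 2016 is a Thursday, so Sundays fall on 4, 11, 18, 25; the last is September 25.
1 February 2017 is a Wednesday, so the first Saturday is February 4.
At the standard offset (UTC−11:45), 20:45 UTC − 11h45m = 09:00 Irell Republic standard time.
Daylight saving runs 25 September 2016 – 4 February 2017; the standard-time date in Irell Republic, September 23, 2016, is outside that window, so Irell Republic is on standard time at UTC−11:45.
20:45 UTC − 11h45m = 09:00 local.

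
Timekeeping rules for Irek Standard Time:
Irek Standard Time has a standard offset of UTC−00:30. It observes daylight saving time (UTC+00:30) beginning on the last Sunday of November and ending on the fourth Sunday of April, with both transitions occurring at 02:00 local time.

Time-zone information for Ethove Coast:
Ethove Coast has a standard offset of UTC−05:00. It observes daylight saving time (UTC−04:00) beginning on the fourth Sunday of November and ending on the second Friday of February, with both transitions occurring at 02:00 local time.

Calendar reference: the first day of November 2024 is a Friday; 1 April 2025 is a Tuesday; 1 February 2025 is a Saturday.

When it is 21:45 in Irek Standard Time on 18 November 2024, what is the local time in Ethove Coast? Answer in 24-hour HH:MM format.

17:15

1 November 2024 is a Friday, so Sundays fall on 3, 10, 17, 24; the last is November 24.
1 April 2025 is a Tuesday, so the first Sunday is April 6 and the fourth is April 27.
18 November 2024 does not fall between 24 November 2024 and 27 April 2025, so daylight saving is not in effect and Irek Standard Time is at UTC−00:30.
21:45 Irek Standard Time + 0h30m = 22:15 UTC.
1 November 2024 is a Friday, so the first Sunday is November 3 and the fourth is November 24.
1 February 2025 is a Saturday, so the first Friday is February 7 and the second is February 14.
At the standard offset (UTC−05:00), 22:15 UTC − 5h = 17:15 Ethove Coast standard time.
The standard-time date in Ethove Coast, 18 November 2024, does not fall between 24 November 2024 and 14 February 2025, so daylight saving is not in effect and Ethove Coast is at UTC−05:00.
22:15 UTC − 5h = 17:15 Ethove Coast.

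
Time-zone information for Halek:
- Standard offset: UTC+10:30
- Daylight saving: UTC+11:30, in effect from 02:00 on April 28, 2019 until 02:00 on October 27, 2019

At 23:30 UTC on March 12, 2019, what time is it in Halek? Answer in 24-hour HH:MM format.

At the standard offset (UTC+10:30), 23:30 UTC + 10h30m = 10:00 Halek standard time (rolling into the next day, 13 March 2019).
Daylight saving runs 28 April – 27 October; the standard-time date in Halek, March 13, 2019, is outside that window, so Halek is on standard time at UTC+10:30.
23:30 UTC + 10h30m = 10:00 local (rolling into the next day, 13 March 2019).

10:00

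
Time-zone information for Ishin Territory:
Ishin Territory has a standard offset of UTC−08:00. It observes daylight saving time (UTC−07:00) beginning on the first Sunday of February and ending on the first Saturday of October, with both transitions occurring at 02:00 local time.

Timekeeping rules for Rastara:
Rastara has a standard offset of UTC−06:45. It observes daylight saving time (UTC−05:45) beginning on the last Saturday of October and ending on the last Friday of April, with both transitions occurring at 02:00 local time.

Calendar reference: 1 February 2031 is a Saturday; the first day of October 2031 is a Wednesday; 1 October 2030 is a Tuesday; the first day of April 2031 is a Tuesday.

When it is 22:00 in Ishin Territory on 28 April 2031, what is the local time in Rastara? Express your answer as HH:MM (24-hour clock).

1 February 2031 is a Saturday, so the first Sunday is February 2.
1 October 2031 is a Wednesday, so the first Saturday is October 4.
Daylight saving runs 2 February – 4 October; 28 April 2031 is inside that window, so Ishin Territory is at UTC−07:00.
22:00 Ishin Territory + 7h = 05:00 UTC (rolling into the next day, 29 April 2031).
1 October 2030 is a Tuesday, so Saturdays fall on 5, 12, 19, 26; the last is October 26.
1 April 2031 is a Tuesday, so Fridays fall on 4, 11, 18, 25; the last is April 25.
At the standard offset (UTC−06:45), 05:00 UTC − 6h45m = 22:15 Rastara standard time (rolling into the previous day, 28 April 2031).
The standard-time date in Rastara, 28 April 2031, does not fall between 26 October 2030 and 25 April 2031, so daylight saving is not in effect and Rastara is at UTC−06:45.
05:00 UTC − 6h45m = 22:15 Rastara (rolling into the previous day, 28 April 2031).

22:15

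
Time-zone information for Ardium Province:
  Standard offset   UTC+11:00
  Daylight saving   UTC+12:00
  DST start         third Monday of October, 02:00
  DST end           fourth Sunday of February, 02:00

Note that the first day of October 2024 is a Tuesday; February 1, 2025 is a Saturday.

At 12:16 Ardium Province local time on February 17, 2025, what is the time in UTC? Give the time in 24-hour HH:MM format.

1 October 2024 is a Tuesday, so the first Monday is October 7 and the third is October 21.
1 February 2025 is a Saturday, so the first Sunday is February 2 and the fourth is February 23.
February 17, 2025 falls between 21 October 2024 and 23 February 2025, so daylight saving is in effect and Ardium Province is at UTC+12:00.
12:16 local − 12h = 00:16 UTC.

00:16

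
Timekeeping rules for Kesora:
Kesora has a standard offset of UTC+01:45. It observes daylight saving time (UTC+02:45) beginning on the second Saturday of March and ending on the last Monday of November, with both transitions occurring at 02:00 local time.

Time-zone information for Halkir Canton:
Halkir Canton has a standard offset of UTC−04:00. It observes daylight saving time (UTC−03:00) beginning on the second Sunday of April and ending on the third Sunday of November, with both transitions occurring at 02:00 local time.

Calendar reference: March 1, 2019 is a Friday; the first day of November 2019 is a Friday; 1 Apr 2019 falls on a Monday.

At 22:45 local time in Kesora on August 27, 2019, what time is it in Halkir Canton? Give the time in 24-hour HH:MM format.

1 March 2019 is a Friday, so the first Saturday is March 2 and the second is March 9.
1 November 2019 is a Friday, so Mondays fall on 4, 11, 18, 25; the last is November 25.
August 27, 2019 falls between 9 March and 25 November, so daylight saving is in effect and Kesora is at UTC+02:45.
22:45 Kesora − 2h45m = 20:00 UTC.
1 April 2019 is a Monday, so the first Sunday is April 7 and the second is April 14.
1 November 2019 is a Friday, so the first Sunday is November 3 and the third is November 17.
At the standard offset (UTC−04:00), 20:00 UTC − 4h = 16:00 Halkir Canton standard time.
Daylight saving runs 14 April – 17 November; the standard-time date in Halkir Canton, August 27, 2019, is inside that window, so Halkir Canton is at UTC−03:00.
20:00 UTC − 3h = 17:00 Halkir Canton.

17:00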